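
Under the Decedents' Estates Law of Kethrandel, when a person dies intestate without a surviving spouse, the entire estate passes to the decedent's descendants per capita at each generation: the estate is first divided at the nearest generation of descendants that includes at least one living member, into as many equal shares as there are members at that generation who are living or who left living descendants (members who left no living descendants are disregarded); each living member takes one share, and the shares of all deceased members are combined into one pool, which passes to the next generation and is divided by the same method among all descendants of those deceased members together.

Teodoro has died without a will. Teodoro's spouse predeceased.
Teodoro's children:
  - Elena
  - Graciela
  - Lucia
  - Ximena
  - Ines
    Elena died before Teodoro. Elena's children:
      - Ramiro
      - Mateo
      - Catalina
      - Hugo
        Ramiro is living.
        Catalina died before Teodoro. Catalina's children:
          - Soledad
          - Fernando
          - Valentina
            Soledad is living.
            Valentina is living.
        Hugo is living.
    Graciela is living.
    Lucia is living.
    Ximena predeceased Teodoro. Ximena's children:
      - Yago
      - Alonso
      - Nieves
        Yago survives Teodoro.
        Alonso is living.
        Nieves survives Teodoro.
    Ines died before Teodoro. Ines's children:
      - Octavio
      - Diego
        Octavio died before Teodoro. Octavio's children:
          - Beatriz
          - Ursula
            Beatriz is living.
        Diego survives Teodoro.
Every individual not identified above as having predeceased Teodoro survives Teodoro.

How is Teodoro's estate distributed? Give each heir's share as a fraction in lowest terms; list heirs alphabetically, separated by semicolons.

Alonso 1/15; Beatriz 2/75; Diego 1/15; Fernando 2/75; Graciela 1/5; Hugo 1/15; Lucia 1/5; Mateo 1/15; Nieves 1/15; Ramiro 1/15; Soledad 2/75; Ursula 2/75; Valentina 2/75; Yago 1/15

There is no surviving spouse, so the entire estate passes to Teodoro's descendants per capita at each generation.
At generation 1 (Elena, Graciela, Lucia, Ximena, Ines) there are 5 shares of (1)/5 = 1/5 each.
Living: Graciela and Lucia — each takes 1/5.
Deceased: Elena, Ximena, and Ines. Their combined 3/5 is pooled and carried to generation 2.
At generation 2 (Ramiro, Mateo, Catalina, Hugo, Yago, Alonso, Nieves, Octavio, Diego) there are 9 shares of (3/5)/9 = 1/15 each.
Living: Ramiro, Mateo, Hugo, Yago, Alonso, Nieves, and Diego — each takes 1/15.
Deceased: Catalina and Octavio. Their combined 2/15 is pooled and carried to generation 3.
At generation 3 (Soledad, Fernando, Valentina, Beatriz, Ursula) there are 5 shares of (2/15)/5 = 2/75 each.
Living: Soledad, Fernando, Valentina, Beatriz, and Ursula — each takes 2/75.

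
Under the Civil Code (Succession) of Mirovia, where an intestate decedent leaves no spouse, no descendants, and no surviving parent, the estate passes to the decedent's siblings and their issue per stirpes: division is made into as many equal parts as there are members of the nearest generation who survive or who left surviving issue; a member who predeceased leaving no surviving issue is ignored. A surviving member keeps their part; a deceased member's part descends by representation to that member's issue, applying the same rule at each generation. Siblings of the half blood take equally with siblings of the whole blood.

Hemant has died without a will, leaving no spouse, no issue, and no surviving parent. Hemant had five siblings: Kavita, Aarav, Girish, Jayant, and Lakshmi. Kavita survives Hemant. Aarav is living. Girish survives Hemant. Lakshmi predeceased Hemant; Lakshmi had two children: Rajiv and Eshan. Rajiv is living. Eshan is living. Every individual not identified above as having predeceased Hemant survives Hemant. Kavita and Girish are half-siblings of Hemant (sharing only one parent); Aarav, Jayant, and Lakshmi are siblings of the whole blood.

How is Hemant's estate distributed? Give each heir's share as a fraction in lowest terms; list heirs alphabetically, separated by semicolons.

No spouse, descendants, or parent survives, so the estate passes to Hemant's siblings per stirpes.
Half-blood and whole-blood siblings take equally under the stated rule.
The estate is divided into 5 equal shares of 1/5 among Kavita, Aarav, Girish, Jayant, Lakshmi.
Kavita is living and takes 1/5.
Aarav is living and takes 1/5.
Girish is living and takes 1/5.
Jayant is living and takes 1/5.
Lakshmi predeceased; the 1/5 allotted to Lakshmi's branch passes to Lakshmi's issue by representation.
The 1/5 is divided into 2 equal shares of 1/10 among Rajiv, Eshan.
Rajiv is living and takes 1/10.
Eshan is living and takes 1/10.

Aarav 1/5; Eshan 1/10; Girish 1/5; Jayant 1/5; Kavita 1/5; Rajiv 1/10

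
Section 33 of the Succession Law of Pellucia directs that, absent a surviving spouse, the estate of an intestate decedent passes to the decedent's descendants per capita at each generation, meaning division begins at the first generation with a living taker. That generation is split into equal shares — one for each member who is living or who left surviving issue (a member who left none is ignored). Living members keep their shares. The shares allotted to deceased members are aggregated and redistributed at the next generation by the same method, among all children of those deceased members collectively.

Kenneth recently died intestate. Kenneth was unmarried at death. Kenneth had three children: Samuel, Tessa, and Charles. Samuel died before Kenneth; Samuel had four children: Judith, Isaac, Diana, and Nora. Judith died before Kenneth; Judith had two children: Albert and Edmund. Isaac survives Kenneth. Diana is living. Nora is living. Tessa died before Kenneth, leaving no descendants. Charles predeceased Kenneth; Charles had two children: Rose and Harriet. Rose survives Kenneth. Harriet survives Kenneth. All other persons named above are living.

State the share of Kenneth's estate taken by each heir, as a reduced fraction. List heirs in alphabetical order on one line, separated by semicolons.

There is no surviving spouse, so the entire estate passes to Kenneth's descendants per capita at each generation.
No one at generation 1 (Samuel, Charles) is living; moving to the next generation.
At generation 2 (Judith, Isaac, Diana, Nora, Rose, Harriet) there are 6 shares of (1)/6 = 1/6 each.
Living: Isaac, Diana, Nora, Rose, and Harriet — each takes 1/6.
Deceased: Judith. That 1/6 share is carried to generation 3.
At generation 3 (Albert, Edmund) there are 2 shares of (1/6)/2 = 1/12 each.
Living: Albert and Edmund — each takes 1/12.

Albert 1/12; Diana 1/6; Edmund 1/12; Harriet 1/6; Isaac 1/6; Nora 1/6; Rose 1/6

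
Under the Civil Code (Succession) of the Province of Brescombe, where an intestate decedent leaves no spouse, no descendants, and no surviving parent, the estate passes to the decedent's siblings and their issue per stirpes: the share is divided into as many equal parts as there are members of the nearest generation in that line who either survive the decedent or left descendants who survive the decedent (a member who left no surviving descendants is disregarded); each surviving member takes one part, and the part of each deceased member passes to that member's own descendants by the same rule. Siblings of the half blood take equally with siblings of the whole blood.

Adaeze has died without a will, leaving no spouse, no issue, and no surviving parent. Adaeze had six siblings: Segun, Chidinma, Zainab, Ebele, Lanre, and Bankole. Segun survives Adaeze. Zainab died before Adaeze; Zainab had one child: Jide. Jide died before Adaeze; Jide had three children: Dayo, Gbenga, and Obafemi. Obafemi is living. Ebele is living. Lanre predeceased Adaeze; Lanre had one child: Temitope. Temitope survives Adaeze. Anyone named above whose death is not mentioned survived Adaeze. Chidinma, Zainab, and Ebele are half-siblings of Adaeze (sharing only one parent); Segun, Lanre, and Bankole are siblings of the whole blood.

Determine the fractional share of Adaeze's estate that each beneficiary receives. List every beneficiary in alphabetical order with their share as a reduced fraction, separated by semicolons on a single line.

Bankole 1/6; Chidinma 1/6; Dayo 1/18; Ebele 1/6; Gbenga 1/18; Obafemi 1/18; Segun 1/6; Temitope 1/6

No spouse, descendants, or parent survives, so the estate passes to Adaeze's siblings per stirpes.
Half-blood and whole-blood siblings take equally under the stated rule.
The estate is divided into 6 equal shares of 1/6 among Segun, Chidinma, Zainab, Ebele, Lanre, Bankole.
Segun is living and takes 1/6.
Chidinma is living and takes 1/6.
Zainab predeceased; the 1/6 allotted to Zainab's branch passes to Zainab's issue by representation.
Jide's line is the sole branch at this level, so the full 1/6 passes to Jide's issue by representation.
The 1/6 is divided into 3 equal shares of 1/18 among Dayo, Gbenga, Obafemi.
Dayo is living and takes 1/18.
Gbenga is living and takes 1/18.
Obafemi is living and takes 1/18.
Ebele is living and takes 1/6.
Lanre predeceased; the 1/6 allotted to Lanre's branch passes to Lanre's issue by representation.
Temitope is the sole taker at this level and receives the full 1/6.
Bankole is living and takes 1/6.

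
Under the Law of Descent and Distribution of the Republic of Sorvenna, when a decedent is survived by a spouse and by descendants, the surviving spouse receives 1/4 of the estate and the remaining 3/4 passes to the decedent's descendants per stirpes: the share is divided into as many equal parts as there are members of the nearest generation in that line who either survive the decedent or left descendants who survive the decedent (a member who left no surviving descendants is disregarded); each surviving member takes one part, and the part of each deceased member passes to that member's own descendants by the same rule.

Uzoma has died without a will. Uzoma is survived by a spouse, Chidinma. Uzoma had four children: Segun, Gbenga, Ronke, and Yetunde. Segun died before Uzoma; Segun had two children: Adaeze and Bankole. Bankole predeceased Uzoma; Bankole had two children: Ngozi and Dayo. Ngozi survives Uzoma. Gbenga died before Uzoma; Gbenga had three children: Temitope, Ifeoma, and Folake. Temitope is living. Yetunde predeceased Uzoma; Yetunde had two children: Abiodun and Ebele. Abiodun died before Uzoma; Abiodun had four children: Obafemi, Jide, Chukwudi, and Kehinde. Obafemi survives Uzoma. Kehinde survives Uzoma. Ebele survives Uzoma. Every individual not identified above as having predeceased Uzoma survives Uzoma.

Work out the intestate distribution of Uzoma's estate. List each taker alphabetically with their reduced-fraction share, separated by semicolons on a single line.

Adaeze 3/32; Chidinma 1/4; Chukwudi 3/128; Dayo 3/64; Ebele 3/32; Folake 1/16; Ifeoma 1/16; Jide 3/128; Kehinde 3/128; Ngozi 3/64; Obafemi 3/128; Ronke 3/16; Temitope 1/16

Chidinma, as surviving spouse, takes 1/4.
The remaining 3/4 passes to Uzoma's descendants per stirpes.
The 3/4 is divided into 4 equal shares of 3/16 among Segun, Gbenga, Ronke, Yetunde.
Segun predeceased; the 3/16 allotted to Segun's branch passes to Segun's issue by representation.
The 3/16 is divided into 2 equal shares of 3/32 among Adaeze, Bankole.
Adaeze is living and takes 3/32.
Bankole predeceased; the 3/32 allotted to Bankole's branch passes to Bankole's issue by representation.
The 3/32 is divided into 2 equal shares of 3/64 among Ngozi, Dayo.
Ngozi is living and takes 3/64.
Dayo is living and takes 3/64.
Gbenga predeceased; the 3/16 allotted to Gbenga's branch passes to Gbenga's issue by representation.
The 3/16 is divided into 3 equal shares of 1/16 among Temitope, Ifeoma, Folake.
Temitope is living and takes 1/16.
Ifeoma is living and takes 1/16.
Folake is living and takes 1/16.
Ronke is living and takes 3/16.
Yetunde predeceased; the 3/16 allotted to Yetunde's branch passes to Yetunde's issue by representation.
The 3/16 is divided into 2 equal shares of 3/32 among Abiodun, Ebele.
Abiodun predeceased; the 3/32 allotted to Abiodun's branch passes to Abiodun's issue by representation.
The 3/32 is divided into 4 equal shares of 3/128 among Obafemi, Jide, Chukwudi, Kehinde.
Obafemi is living and takes 3/128.
Jide is living and takes 3/128.
Chukwudi is living and takes 3/128.
Kehinde is living and takes 3/128.
Ebele is living and takes 3/32.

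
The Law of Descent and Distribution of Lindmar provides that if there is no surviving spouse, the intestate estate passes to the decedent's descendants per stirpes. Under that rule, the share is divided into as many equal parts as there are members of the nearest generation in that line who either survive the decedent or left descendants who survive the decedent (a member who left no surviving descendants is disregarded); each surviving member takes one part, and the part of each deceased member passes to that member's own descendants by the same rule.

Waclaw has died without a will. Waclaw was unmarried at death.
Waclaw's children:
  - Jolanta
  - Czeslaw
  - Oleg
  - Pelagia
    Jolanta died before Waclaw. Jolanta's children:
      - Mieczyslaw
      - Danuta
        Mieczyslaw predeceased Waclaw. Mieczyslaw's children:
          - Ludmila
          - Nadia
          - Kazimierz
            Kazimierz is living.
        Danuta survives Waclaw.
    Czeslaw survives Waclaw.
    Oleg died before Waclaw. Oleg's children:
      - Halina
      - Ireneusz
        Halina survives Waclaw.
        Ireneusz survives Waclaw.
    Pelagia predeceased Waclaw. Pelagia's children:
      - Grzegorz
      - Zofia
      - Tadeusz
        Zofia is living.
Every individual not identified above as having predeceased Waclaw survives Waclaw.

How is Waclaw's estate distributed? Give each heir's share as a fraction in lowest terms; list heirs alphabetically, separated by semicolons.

There is no surviving spouse, so the entire estate passes to Waclaw's descendants per stirpes.
The estate is divided into 4 equal shares of 1/4 among Jolanta, Czeslaw, Oleg, Pelagia.
Jolanta predeceased; the 1/4 allotted to Jolanta's branch passes to Jolanta's issue by representation.
The 1/4 is divided into 2 equal shares of 1/8 among Mieczyslaw, Danuta.
Mieczyslaw predeceased; the 1/8 allotted to Mieczyslaw's branch passes to Mieczyslaw's issue by representation.
The 1/8 is divided into 3 equal shares of 1/24 among Ludmila, Nadia, Kazimierz.
Ludmila is living and takes 1/24.
Nadia is living and takes 1/24.
Kazimierz is living and takes 1/24.
Danuta is living and takes 1/8.
Czeslaw is living and takes 1/4.
Oleg predeceased; the 1/4 allotted to Oleg's branch passes to Oleg's issue by representation.
The 1/4 is divided into 2 equal shares of 1/8 among Halina, Ireneusz.
Halina is living and takes 1/8.
Ireneusz is living and takes 1/8.
Pelagia predeceased; the 1/4 allotted to Pelagia's branch passes to Pelagia's issue by representation.
The 1/4 is divided into 3 equal shares of 1/12 among Grzegorz, Zofia, Tadeusz.
Grzegorz is living and takes 1/12.
Zofia is living and takes 1/12.
Tadeusz is living and takes 1/12.

Czeslaw 1/4; Danuta 1/8; Grzegorz 1/12; Halina 1/8; Ireneusz 1/8; Kazimierz 1/24; Ludmila 1/24; Nadia 1/24; Tadeusz 1/12; Zofia 1/12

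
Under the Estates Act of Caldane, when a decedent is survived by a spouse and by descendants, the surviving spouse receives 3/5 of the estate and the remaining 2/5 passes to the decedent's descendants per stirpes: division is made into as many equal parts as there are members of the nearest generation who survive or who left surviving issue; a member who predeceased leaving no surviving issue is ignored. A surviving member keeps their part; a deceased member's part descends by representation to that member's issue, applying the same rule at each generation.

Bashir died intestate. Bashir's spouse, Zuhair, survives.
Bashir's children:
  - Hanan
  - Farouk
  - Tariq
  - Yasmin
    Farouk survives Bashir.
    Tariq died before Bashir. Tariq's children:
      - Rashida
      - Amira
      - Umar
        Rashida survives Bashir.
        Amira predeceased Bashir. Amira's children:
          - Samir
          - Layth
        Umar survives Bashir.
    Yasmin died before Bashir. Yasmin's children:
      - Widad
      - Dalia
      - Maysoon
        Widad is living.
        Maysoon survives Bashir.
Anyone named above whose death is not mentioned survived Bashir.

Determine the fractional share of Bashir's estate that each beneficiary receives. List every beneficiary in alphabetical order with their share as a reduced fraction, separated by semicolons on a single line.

Dalia 1/30; Farouk 1/10; Hanan 1/10; Layth 1/60; Maysoon 1/30; Rashida 1/30; Samir 1/60; Umar 1/30; Widad 1/30; Zuhair 3/5

Zuhair, as surviving spouse, takes 3/5.
The remaining 2/5 passes to Bashir's descendants per stirpes.
The 2/5 is divided into 4 equal shares of 1/10 among Hanan, Farouk, Tariq, Yasmin.
Hanan is living and takes 1/10.
Farouk is living and takes 1/10.
Tariq predeceased; the 1/10 allotted to Tariq's branch passes to Tariq's issue by representation.
The 1/10 is divided into 3 equal shares of 1/30 among Rashida, Amira, Umar.
Rashida is living and takes 1/30.
Amira predeceased; the 1/30 allotted to Amira's branch passes to Amira's issue by representation.
The 1/30 is divided into 2 equal shares of 1/60 among Samir, Layth.
Samir is living and takes 1/60.
Layth is living and takes 1/60.
Umar is living and takes 1/30.
Yasmin predeceased; the 1/10 allotted to Yasmin's branch passes to Yasmin's issue by representation.
The 1/10 is divided into 3 equal shares of 1/30 among Widad, Dalia, Maysoon.
Widad is living and takes 1/30.
Dalia is living and takes 1/30.
Maysoon is living and takes 1/30.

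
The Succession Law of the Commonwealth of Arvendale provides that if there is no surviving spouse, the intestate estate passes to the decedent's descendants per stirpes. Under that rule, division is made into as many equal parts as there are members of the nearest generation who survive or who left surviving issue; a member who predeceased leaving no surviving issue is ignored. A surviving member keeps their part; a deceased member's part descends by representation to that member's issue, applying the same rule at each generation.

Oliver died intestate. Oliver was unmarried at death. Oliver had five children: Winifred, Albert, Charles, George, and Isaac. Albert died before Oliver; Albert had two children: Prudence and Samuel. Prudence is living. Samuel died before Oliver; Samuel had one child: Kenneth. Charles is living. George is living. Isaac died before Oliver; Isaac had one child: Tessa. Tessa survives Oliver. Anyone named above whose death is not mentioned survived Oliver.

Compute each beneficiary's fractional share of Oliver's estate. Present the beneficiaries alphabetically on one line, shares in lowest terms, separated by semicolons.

There is no surviving spouse, so the entire estate passes to Oliver's descendants per stirpes.
The estate is divided into 5 equal shares of 1/5 among Winifred, Albert, Charles, George, Isaac.
Winifred is living and takes 1/5.
Albert predeceased; the 1/5 allotted to Albert's branch passes to Albert's issue by representation.
The 1/5 is divided into 2 equal shares of 1/10 among Prudence, Samuel.
Prudence is living and takes 1/10.
Samuel predeceased; the 1/10 allotted to Samuel's branch passes to Samuel's issue by representation.
Kenneth is the sole taker at this level and receives the full 1/10.
Charles is living and takes 1/5.
George is living and takes 1/5.
Isaac predeceased; the 1/5 allotted to Isaac's branch passes to Isaac's issue by representation.
Tessa is the sole taker at this level and receives the full 1/5.

Charles 1/5; George 1/5; Kenneth 1/10; Prudence 1/10; Tessa 1/5; Winifred 1/5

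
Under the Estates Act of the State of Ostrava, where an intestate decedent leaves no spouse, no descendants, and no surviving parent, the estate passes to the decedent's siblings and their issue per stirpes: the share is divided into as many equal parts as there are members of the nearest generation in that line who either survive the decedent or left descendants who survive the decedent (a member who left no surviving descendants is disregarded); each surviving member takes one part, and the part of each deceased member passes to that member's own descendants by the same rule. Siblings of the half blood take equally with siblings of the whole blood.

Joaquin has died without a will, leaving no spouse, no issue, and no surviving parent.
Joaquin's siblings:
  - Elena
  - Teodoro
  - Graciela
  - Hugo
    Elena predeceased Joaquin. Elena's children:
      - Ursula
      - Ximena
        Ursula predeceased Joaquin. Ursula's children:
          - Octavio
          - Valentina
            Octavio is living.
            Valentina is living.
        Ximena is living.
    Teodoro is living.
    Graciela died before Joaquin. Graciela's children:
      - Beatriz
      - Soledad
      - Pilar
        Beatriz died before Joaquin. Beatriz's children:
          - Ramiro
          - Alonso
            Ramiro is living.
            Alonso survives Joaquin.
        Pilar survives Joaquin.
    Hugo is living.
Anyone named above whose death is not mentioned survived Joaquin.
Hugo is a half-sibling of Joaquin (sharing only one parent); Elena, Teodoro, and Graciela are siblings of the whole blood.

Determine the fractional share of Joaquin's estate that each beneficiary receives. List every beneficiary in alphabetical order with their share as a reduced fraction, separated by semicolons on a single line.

No spouse, descendants, or parent survives, so the estate passes to Joaquin's siblings per stirpes.
Half-blood and whole-blood siblings take equally under the stated rule.
The estate is divided into 4 equal shares of 1/4 among Elena, Teodoro, Graciela, Hugo.
Elena predeceased; the 1/4 allotted to Elena's branch passes to Elena's issue by representation.
The 1/4 is divided into 2 equal shares of 1/8 among Ursula, Ximena.
Ursula predeceased; the 1/8 allotted to Ursula's branch passes to Ursula's issue by representation.
The 1/8 is divided into 2 equal shares of 1/16 among Octavio, Valentina.
Octavio is living and takes 1/16.
Valentina is living and takes 1/16.
Ximena is living and takes 1/8.
Teodoro is living and takes 1/4.
Graciela predeceased; the 1/4 allotted to Graciela's branch passes to Graciela's issue by representation.
The 1/4 is divided into 3 equal shares of 1/12 among Beatriz, Soledad, Pilar.
Beatriz predeceased; the 1/12 allotted to Beatriz's branch passes to Beatriz's issue by representation.
The 1/12 is divided into 2 equal shares of 1/24 among Ramiro, Alonso.
Ramiro is living and takes 1/24.
Alonso is living and takes 1/24.
Soledad is living and takes 1/12.
Pilar is living and takes 1/12.
Hugo is living and takes 1/4.

Alonso 1/24; Hugo 1/4; Octavio 1/16; Pilar 1/12; Ramiro 1/24; Soledad 1/12; Teodoro 1/4; Valentina 1/16; Ximena 1/8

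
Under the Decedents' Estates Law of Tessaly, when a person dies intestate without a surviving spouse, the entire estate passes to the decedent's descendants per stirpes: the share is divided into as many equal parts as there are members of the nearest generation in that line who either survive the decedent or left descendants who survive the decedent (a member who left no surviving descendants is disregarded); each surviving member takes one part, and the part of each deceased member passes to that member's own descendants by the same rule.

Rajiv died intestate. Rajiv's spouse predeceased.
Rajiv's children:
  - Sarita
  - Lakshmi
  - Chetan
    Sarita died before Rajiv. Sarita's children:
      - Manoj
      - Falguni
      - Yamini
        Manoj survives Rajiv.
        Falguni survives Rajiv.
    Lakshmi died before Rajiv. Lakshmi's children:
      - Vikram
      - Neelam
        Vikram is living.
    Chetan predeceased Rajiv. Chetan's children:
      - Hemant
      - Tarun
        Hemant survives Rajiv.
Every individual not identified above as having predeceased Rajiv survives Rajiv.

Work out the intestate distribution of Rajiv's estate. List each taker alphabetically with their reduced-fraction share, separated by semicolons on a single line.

There is no surviving spouse, so the entire estate passes to Rajiv's descendants per stirpes.
The estate is divided into 3 equal shares of 1/3 among Sarita, Lakshmi, Chetan.
Sarita predeceased; the 1/3 allotted to Sarita's branch passes to Sarita's issue by representation.
The 1/3 is divided into 3 equal shares of 1/9 among Manoj, Falguni, Yamini.
Manoj is living and takes 1/9.
Falguni is living and takes 1/9.
Yamini is living and takes 1/9.
Lakshmi predeceased; the 1/3 allotted to Lakshmi's branch passes to Lakshmi's issue by representation.
The 1/3 is divided into 2 equal shares of 1/6 among Vikram, Neelam.
Vikram is living and takes 1/6.
Neelam is living and takes 1/6.
Chetan predeceased; the 1/3 allotted to Chetan's branch passes to Chetan's issue by representation.
The 1/3 is divided into 2 equal shares of 1/6 among Hemant, Tarun.
Hemant is living and takes 1/6.
Tarun is living and takes 1/6.

Falguni 1/9; Hemant 1/6; Manoj 1/9; Neelam 1/6; Tarun 1/6; Vikram 1/6; Yamini 1/9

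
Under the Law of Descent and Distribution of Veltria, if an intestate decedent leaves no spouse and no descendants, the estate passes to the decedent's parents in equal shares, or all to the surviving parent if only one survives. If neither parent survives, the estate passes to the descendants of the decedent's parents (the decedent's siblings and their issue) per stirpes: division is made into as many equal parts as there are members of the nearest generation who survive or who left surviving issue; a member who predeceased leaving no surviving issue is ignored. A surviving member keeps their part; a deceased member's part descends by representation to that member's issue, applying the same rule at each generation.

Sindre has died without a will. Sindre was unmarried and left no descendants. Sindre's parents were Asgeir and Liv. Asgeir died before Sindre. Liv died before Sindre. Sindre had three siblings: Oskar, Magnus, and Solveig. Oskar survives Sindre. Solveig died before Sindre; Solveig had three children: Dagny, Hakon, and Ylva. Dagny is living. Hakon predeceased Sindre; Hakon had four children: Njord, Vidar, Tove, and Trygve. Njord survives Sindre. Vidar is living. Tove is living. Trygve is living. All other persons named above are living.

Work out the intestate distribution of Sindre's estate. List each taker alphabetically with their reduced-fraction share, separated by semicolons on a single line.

Dagny 1/9; Magnus 1/3; Njord 1/36; Oskar 1/3; Tove 1/36; Trygve 1/36; Vidar 1/36; Ylva 1/9

Neither parent survives and there are no descendants, so the estate passes to Sindre's siblings and their issue per stirpes.
The estate is divided into 3 equal shares of 1/3 among Oskar, Magnus, Solveig.
Oskar is living and takes 1/3.
Magnus is living and takes 1/3.
Solveig predeceased; the 1/3 allotted to Solveig's branch passes to Solveig's issue by representation.
The 1/3 is divided into 3 equal shares of 1/9 among Dagny, Hakon, Ylva.
Dagny is living and takes 1/9.
Hakon predeceased; the 1/9 allotted to Hakon's branch passes to Hakon's issue by representation.
The 1/9 is divided into 4 equal shares of 1/36 among Njord, Vidar, Tove, Trygve.
Njord is living and takes 1/36.
Vidar is living and takes 1/36.
Tove is living and takes 1/36.
Trygve is living and takes 1/36.
Ylva is living and takes 1/9.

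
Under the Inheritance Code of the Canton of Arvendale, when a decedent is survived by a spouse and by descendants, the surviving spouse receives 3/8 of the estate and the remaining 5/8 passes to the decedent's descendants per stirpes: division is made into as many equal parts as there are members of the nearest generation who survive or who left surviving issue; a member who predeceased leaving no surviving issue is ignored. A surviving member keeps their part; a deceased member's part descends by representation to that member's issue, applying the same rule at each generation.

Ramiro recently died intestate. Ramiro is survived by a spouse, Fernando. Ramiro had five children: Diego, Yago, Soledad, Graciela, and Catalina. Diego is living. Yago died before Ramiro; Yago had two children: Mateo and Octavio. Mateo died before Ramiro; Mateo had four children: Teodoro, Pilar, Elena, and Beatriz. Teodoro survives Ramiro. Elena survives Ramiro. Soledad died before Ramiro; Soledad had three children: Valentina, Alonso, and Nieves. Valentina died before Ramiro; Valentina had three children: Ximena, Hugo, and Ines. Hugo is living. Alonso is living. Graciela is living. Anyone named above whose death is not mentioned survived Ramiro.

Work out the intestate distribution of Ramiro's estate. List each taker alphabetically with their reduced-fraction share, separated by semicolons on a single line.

Fernando, as surviving spouse, takes 3/8.
The remaining 5/8 passes to Ramiro's descendants per stirpes.
The 5/8 is divided into 5 equal shares of 1/8 among Diego, Yago, Soledad, Graciela, Catalina.
Diego is living and takes 1/8.
Yago predeceased; the 1/8 allotted to Yago's branch passes to Yago's issue by representation.
The 1/8 is divided into 2 equal shares of 1/16 among Mateo, Octavio.
Mateo predeceased; the 1/16 allotted to Mateo's branch passes to Mateo's issue by representation.
The 1/16 is divided into 4 equal shares of 1/64 among Teodoro, Pilar, Elena, Beatriz.
Teodoro is living and takes 1/64.
Pilar is living and takes 1/64.
Elena is living and takes 1/64.
Beatriz is living and takes 1/64.
Octavio is living and takes 1/16.
Soledad predeceased; the 1/8 allotted to Soledad's branch passes to Soledad's issue by representation.
The 1/8 is divided into 3 equal shares of 1/24 among Valentina, Alonso, Nieves.
Valentina predeceased; the 1/24 allotted to Valentina's branch passes to Valentina's issue by representation.
The 1/24 is divided into 3 equal shares of 1/72 among Ximena, Hugo, Ines.
Ximena is living and takes 1/72.
Hugo is living and takes 1/72.
Ines is living and takes 1/72.
Alonso is living and takes 1/24.
Nieves is living and takes 1/24.
Graciela is living and takes 1/8.
Catalina is living and takes 1/8.

Alonso 1/24; Beatriz 1/64; Catalina 1/8; Diego 1/8; Elena 1/64; Fernando 3/8; Graciela 1/8; Hugo 1/72; Ines 1/72; Nieves 1/24; Octavio 1/16; Pilar 1/64; Teodoro 1/64; Ximena 1/72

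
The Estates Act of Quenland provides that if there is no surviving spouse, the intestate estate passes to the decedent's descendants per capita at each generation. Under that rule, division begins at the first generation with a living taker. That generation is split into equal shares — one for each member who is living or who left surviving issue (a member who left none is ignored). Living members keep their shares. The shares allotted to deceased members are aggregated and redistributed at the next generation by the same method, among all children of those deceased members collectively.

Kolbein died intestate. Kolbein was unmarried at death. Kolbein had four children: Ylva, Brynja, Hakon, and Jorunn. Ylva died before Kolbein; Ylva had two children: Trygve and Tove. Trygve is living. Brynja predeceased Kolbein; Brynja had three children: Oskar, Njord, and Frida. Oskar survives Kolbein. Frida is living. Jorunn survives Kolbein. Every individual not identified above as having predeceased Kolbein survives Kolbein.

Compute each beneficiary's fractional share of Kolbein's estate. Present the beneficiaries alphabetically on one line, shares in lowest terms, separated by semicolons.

Frida 1/10; Hakon 1/4; Jorunn 1/4; Njord 1/10; Oskar 1/10; Tove 1/10; Trygve 1/10

There is no surviving spouse, so the entire estate passes to Kolbein's descendants per capita at each generation.
At generation 1 (Ylva, Brynja, Hakon, Jorunn) there are 4 shares of (1)/4 = 1/4 each.
Living: Hakon and Jorunn — each takes 1/4.
Deceased: Ylva and Brynja. Their combined 1/2 is pooled and carried to generation 2.
At generation 2 (Trygve, Tove, Oskar, Njord, Frida) there are 5 shares of (1/2)/5 = 1/10 each.
Living: Trygve, Tove, Oskar, Njord, and Frida — each takes 1/10.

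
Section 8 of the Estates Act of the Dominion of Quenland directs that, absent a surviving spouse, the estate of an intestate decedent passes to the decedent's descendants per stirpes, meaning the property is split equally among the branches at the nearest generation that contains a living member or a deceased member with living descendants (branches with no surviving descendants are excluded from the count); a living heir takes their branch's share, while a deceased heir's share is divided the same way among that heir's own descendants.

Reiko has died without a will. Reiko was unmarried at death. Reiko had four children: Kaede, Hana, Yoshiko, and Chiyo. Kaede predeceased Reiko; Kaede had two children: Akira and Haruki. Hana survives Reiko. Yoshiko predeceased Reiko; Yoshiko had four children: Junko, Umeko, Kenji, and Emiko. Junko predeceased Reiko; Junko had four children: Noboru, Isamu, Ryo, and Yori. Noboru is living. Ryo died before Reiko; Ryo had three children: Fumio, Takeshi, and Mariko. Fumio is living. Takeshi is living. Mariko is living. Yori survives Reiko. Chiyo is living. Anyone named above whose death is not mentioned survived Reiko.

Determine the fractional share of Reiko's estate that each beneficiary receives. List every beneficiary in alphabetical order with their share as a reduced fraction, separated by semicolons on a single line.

There is no surviving spouse, so the entire estate passes to Reiko's descendants per stirpes.
The estate is divided into 4 equal shares of 1/4 among Kaede, Hana, Yoshiko, Chiyo.
Kaede predeceased; the 1/4 allotted to Kaede's branch passes to Kaede's issue by representation.
The 1/4 is divided into 2 equal shares of 1/8 among Akira, Haruki.
Akira is living and takes 1/8.
Haruki is living and takes 1/8.
Hana is living and takes 1/4.
Yoshiko predeceased; the 1/4 allotted to Yoshiko's branch passes to Yoshiko's issue by representation.
The 1/4 is divided into 4 equal shares of 1/16 among Junko, Umeko, Kenji, Emiko.
Junko predeceased; the 1/16 allotted to Junko's branch passes to Junko's issue by representation.
The 1/16 is divided into 4 equal shares of 1/64 among Noboru, Isamu, Ryo, Yori.
Noboru is living and takes 1/64.
Isamu is living and takes 1/64.
Ryo predeceased; the 1/64 allotted to Ryo's branch passes to Ryo's issue by representation.
The 1/64 is divided into 3 equal shares of 1/192 among Fumio, Takeshi, Mariko.
Fumio is living and takes 1/192.
Takeshi is living and takes 1/192.
Mariko is living and takes 1/192.
Yori is living and takes 1/64.
Umeko is living and takes 1/16.
Kenji is living and takes 1/16.
Emiko is living and takes 1/16.
Chiyo is living and takes 1/4.

Akira 1/8; Chiyo 1/4; Emiko 1/16; Fumio 1/192; Hana 1/4; Haruki 1/8; Isamu 1/64; Kenji 1/16; Mariko 1/192; Noboru 1/64; Takeshi 1/192; Umeko 1/16; Yori 1/64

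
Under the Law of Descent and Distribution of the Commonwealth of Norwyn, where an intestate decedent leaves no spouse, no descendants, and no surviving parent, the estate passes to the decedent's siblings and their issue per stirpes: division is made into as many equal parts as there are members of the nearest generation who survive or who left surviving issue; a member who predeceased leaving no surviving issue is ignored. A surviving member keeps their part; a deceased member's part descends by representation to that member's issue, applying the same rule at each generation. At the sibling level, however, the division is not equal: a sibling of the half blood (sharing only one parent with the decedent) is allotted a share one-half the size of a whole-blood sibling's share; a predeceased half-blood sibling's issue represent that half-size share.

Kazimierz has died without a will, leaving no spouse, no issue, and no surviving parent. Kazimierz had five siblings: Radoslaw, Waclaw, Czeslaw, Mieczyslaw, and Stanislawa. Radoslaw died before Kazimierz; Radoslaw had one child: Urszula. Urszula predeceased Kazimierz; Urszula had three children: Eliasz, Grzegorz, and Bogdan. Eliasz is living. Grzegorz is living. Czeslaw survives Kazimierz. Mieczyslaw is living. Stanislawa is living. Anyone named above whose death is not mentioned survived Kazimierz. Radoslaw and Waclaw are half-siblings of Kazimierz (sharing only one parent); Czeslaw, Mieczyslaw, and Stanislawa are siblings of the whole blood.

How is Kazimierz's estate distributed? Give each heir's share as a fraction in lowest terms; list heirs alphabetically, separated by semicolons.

Bogdan 1/24; Czeslaw 1/4; Eliasz 1/24; Grzegorz 1/24; Mieczyslaw 1/4; Stanislawa 1/4; Waclaw 1/8

No spouse, descendants, or parent survives, so the estate passes to Kazimierz's siblings per stirpes.
Half-blood siblings count for one-half the weight of whole-blood siblings at the initial division.
Dividing 1 in proportion to weights (total weight 4): Radoslaw (weight 1/2) → 1/8; Waclaw (weight 1/2) → 1/8; Czeslaw (weight 1) → 1/4; Mieczyslaw (weight 1) → 1/4; Stanislawa (weight 1) → 1/4.
Radoslaw predeceased; the 1/8 allotted to Radoslaw's branch passes to Radoslaw's issue by representation.
Urszula's line is the sole branch at this level, so the full 1/8 passes to Urszula's issue by representation.
The 1/8 is divided into 3 equal shares of 1/24 among Eliasz, Grzegorz, Bogdan.
Eliasz is living and takes 1/24.
Grzegorz is living and takes 1/24.
Bogdan is living and takes 1/24.
Waclaw is living and takes 1/8.
Czeslaw is living and takes 1/4.
Mieczyslaw is living and takes 1/4.
Stanislawa is living and takes 1/4.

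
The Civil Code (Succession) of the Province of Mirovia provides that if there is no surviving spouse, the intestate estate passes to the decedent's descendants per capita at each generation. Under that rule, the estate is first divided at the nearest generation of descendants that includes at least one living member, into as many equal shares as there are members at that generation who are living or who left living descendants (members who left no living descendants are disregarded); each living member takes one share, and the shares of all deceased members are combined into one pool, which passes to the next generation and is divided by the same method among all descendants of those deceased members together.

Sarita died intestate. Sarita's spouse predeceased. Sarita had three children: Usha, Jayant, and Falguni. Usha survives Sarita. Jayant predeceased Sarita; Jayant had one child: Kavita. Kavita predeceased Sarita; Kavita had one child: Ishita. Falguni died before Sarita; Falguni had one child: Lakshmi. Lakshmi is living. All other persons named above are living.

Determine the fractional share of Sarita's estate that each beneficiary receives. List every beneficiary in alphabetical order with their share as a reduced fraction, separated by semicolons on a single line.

Ishita 1/3; Lakshmi 1/3; Usha 1/3

There is no surviving spouse, so the entire estate passes to Sarita's descendants per capita at each generation.
At generation 1 (Usha, Jayant, Falguni) there are 3 shares of (1)/3 = 1/3 each.
Living: Usha — each takes 1/3.
Deceased: Jayant and Falguni. Their combined 2/3 is pooled and carried to generation 2.
At generation 2 (Kavita, Lakshmi) there are 2 shares of (2/3)/2 = 1/3 each.
Living: Lakshmi — each takes 1/3.
Deceased: Kavita. That 1/3 share is carried to generation 3.
At generation 3 (Ishita) there are 1 shares of (1/3)/1 = 1/3 each.
Living: Ishita — each takes 1/3.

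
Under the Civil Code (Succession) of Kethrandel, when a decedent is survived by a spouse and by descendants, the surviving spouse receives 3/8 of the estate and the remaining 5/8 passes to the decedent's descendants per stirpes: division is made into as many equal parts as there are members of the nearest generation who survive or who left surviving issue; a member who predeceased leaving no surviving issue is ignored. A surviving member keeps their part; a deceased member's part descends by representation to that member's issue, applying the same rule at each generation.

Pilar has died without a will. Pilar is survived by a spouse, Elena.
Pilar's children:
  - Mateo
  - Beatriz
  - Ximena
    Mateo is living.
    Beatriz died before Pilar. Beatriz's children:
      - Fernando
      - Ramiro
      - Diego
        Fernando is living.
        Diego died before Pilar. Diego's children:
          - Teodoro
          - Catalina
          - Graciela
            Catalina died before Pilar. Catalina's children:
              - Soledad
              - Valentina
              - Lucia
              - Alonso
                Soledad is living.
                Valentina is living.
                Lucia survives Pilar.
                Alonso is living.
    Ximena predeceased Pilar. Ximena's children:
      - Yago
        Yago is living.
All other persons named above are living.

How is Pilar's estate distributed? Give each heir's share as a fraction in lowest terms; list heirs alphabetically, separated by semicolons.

Alonso 5/864; Elena 3/8; Fernando 5/72; Graciela 5/216; Lucia 5/864; Mateo 5/24; Ramiro 5/72; Soledad 5/864; Teodoro 5/216; Valentina 5/864; Yago 5/24

Elena, as surviving spouse, takes 3/8.
The remaining 5/8 passes to Pilar's descendants per stirpes.
The 5/8 is divided into 3 equal shares of 5/24 among Mateo, Beatriz, Ximena.
Mateo is living and takes 5/24.
Beatriz predeceased; the 5/24 allotted to Beatriz's branch passes to Beatriz's issue by representation.
The 5/24 is divided into 3 equal shares of 5/72 among Fernando, Ramiro, Diego.
Fernando is living and takes 5/72.
Ramiro is living and takes 5/72.
Diego predeceased; the 5/72 allotted to Diego's branch passes to Diego's issue by representation.
The 5/72 is divided into 3 equal shares of 5/216 among Teodoro, Catalina, Graciela.
Teodoro is living and takes 5/216.
Catalina predeceased; the 5/216 allotted to Catalina's branch passes to Catalina's issue by representation.
The 5/216 is divided into 4 equal shares of 5/864 among Soledad, Valentina, Lucia, Alonso.
Soledad is living and takes 5/864.
Valentina is living and takes 5/864.
Lucia is living and takes 5/864.
Alonso is living and takes 5/864.
Graciela is living and takes 5/216.
Ximena predeceased; the 5/24 allotted to Ximena's branch passes to Ximena's issue by representation.
Yago is the sole taker at this level and receives the full 5/24.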